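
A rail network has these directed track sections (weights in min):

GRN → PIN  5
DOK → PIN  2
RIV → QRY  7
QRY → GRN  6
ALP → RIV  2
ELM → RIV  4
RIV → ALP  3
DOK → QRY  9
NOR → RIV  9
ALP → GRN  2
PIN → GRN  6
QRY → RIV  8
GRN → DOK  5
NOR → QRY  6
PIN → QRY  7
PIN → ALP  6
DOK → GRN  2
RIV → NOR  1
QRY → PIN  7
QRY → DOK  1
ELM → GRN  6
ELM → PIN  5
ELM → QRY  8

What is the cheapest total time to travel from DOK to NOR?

11 min

Settle nodes by increasing distance from DOK:
DOK: 0
GRN: 2  (via DOK)
PIN: 2  (via DOK)
ALP: 8  (via PIN)
QRY: 9  (via DOK)
RIV: 10  (via ALP)
NOR: 11  (via RIV)
Shortest route: DOK–PIN–ALP–RIV–NOR = 11 min.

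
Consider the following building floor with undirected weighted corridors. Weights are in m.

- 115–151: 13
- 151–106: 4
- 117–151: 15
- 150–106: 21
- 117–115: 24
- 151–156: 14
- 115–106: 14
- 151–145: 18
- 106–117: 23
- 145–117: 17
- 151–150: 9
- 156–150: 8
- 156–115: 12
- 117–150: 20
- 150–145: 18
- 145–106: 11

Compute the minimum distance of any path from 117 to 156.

28 m

Running Dijkstra from 117:
117: 0
151: 15  (via 117)
145: 17  (via 117)
106: 19  (via 151)
150: 20  (via 117)
115: 24  (via 117)
156: 28  (via 150)
Shortest route: 117–150–156 = 28 m.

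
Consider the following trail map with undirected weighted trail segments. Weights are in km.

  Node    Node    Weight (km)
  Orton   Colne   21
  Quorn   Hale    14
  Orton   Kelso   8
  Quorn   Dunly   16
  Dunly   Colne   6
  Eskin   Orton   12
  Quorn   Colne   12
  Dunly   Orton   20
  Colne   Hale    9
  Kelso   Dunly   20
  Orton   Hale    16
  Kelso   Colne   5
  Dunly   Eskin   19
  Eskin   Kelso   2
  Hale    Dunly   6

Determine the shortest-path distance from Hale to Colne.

9 km

Settle nodes by increasing distance from Hale:
Hale: 0
Dunly: 6  (via Hale)
Colne: 9  (via Hale)
Shortest route: Hale–Colne = 9 km.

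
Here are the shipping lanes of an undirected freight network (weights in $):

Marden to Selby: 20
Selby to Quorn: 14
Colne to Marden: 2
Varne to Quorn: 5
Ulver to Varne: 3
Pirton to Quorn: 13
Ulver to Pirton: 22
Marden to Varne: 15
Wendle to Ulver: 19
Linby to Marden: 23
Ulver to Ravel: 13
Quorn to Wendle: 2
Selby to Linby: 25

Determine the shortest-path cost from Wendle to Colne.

Enumerating some paths:
Wendle - Ulver - Varne - Marden - Colne: 19+3+15+2 = 39
Wendle - Quorn - Varne - Marden - Colne: 2+5+15+2 = 24
Wendle - Quorn - Selby - Marden - Colne: 2+14+20+2 = 38
The minimum is $24 via Wendle - Quorn - Varne - Marden - Colne.

$24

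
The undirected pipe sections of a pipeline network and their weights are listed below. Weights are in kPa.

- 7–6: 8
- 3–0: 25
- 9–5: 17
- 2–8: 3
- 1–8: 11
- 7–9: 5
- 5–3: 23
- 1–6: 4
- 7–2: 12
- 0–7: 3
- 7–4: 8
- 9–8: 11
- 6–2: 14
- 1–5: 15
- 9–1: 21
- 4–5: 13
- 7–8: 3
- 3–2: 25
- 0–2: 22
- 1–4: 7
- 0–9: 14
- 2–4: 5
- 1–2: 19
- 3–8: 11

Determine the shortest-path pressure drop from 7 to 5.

Enumerating some paths:
7 → 9 → 5: 5+17 = 22
7 → 8 → 2 → 4 → 5: 3+3+5+13 = 24
7 → 4 → 5: 8+13 = 21
7 → 6 → 1 → 5: 8+4+15 = 27
The minimum is 21 kPa via 7 → 4 → 5.

21 kPa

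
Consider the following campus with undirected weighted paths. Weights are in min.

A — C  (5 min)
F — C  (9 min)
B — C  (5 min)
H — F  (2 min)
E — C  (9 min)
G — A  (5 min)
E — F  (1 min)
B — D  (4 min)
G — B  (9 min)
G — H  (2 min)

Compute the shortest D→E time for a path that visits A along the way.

24 min

Shortest D→A: D–B–C–A = 14
Best A to E: A–G–H–F–E costing 10
Total via A: 14 + 10 = 24 min.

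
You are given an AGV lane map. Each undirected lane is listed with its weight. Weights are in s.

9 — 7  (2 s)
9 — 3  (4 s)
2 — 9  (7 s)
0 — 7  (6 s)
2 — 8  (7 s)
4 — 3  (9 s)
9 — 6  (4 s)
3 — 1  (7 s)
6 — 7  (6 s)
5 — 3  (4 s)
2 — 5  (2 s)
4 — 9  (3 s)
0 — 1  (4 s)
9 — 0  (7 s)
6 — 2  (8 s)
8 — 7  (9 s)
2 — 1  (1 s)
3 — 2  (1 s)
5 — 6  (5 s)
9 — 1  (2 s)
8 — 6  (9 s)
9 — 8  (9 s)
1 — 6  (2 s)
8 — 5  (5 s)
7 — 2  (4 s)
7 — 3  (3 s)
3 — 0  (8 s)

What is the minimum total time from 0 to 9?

6 s

Running Dijkstra from 0:
0: 0
1: 4  (via 0)
2: 5  (via 1)
3: 6  (via 2)
6: 6  (via 1)
7: 6  (via 0)
9: 6  (via 1)
Shortest route: 0 → 1 → 9 = 6 s.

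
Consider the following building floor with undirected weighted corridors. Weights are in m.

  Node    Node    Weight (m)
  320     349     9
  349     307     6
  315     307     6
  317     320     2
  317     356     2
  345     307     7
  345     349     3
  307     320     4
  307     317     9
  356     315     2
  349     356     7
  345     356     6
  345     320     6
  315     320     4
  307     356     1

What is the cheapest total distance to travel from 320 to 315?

4 m

Candidate routes:
320–307–356–315: 4+1+2 = 7
320–317–356–315: 2+2+2 = 6
320–315: 4 = 4
320–307–315: 4+6 = 10
Cheapest is 320–315 at 4 m.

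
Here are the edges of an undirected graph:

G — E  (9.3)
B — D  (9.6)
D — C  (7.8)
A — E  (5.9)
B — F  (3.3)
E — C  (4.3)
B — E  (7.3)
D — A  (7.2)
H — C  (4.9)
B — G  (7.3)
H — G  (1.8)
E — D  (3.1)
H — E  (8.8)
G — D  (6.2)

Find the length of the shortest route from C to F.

Running Dijkstra from C:
C: 0
E: 4.3  (via C)
H: 4.9  (via C)
G: 6.7  (via H)
D: 7.4  (via E)
A: 10.2  (via E)
B: 11.6  (via E)
F: 14.9  (via B)
Shortest route: C–E–B–F = 14.9.

14.9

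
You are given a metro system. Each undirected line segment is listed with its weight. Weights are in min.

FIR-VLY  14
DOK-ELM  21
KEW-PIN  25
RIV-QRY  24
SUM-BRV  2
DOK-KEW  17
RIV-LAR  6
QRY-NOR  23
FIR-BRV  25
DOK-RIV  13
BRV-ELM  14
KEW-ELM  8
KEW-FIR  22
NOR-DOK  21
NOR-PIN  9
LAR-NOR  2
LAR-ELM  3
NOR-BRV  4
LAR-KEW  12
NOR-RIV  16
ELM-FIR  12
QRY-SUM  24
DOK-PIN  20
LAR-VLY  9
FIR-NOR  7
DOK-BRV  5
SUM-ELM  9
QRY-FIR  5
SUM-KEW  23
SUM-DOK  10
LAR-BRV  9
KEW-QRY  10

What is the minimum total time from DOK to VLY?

20 min

Settle nodes by increasing distance from DOK:
DOK: 0
BRV: 5  (via DOK)
SUM: 7  (via BRV)
NOR: 9  (via BRV)
LAR: 11  (via NOR)
RIV: 13  (via DOK)
ELM: 14  (via LAR)
FIR: 16  (via NOR)
KEW: 17  (via DOK)
PIN: 18  (via NOR)
VLY: 20  (via LAR)
Shortest route: DOK → BRV → NOR → LAR → VLY = 20 min.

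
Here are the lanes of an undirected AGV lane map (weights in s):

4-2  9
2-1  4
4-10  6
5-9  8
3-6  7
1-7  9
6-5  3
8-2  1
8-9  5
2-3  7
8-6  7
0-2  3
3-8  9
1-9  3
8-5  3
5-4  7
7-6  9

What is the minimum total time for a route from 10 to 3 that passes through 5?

23 s

Best 10 to 5: 10 → 4 → 5 costing 13
Shortest 5→3: 5 → 6 → 3 = 10
Total via 5: 13 + 10 = 23 s.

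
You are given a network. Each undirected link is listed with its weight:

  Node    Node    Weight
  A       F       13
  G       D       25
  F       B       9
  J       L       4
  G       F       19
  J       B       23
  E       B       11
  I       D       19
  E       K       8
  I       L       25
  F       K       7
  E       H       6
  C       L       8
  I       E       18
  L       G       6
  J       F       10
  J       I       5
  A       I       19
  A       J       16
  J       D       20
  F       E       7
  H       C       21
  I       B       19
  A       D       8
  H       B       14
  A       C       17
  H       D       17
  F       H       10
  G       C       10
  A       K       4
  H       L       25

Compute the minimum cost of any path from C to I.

17

Compare a few routes:
C–A–I: 17+19 = 36
C–L–J–I: 8+4+5 = 17
C–G–L–J–I: 10+6+4+5 = 25
C–L–I: 8+25 = 33
Cheapest is C–L–J–I at 17.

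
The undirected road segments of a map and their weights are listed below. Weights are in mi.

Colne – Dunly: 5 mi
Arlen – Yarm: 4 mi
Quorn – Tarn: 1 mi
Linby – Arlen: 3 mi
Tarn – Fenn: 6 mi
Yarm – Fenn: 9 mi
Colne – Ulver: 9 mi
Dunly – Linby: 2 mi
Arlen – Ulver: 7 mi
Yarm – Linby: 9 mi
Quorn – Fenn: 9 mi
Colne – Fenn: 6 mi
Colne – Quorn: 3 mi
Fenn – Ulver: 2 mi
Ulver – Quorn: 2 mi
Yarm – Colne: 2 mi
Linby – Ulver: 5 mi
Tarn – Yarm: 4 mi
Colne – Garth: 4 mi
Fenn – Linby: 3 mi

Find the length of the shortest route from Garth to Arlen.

10 mi

Compare a few routes:
Garth–Colne–Dunly–Linby–Arlen: 4+5+2+3 = 14
Garth–Colne–Fenn–Linby–Arlen: 4+6+3+3 = 16
Garth–Colne–Quorn–Tarn–Yarm–Arlen: 4+3+1+4+4 = 16
Garth–Colne–Yarm–Arlen: 4+2+4 = 10
The minimum is 10 mi via Garth–Colne–Yarm–Arlen.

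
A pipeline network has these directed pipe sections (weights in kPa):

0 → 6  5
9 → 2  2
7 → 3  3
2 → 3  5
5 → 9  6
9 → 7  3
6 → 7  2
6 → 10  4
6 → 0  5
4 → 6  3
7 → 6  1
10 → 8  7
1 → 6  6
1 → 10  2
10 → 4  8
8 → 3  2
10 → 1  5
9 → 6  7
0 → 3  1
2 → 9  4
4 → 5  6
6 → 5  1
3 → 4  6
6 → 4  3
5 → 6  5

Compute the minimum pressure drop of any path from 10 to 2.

Running Dijkstra from 10:
10: 0
1: 5  (via 10)
8: 7  (via 10)
4: 8  (via 10)
3: 9  (via 8)
6: 11  (via 1)
5: 12  (via 6)
7: 13  (via 6)
0: 16  (via 6)
9: 18  (via 5)
2: 20  (via 9)
Shortest route: 10 → 1 → 6 → 5 → 9 → 2 = 20 kPa.

20 kPa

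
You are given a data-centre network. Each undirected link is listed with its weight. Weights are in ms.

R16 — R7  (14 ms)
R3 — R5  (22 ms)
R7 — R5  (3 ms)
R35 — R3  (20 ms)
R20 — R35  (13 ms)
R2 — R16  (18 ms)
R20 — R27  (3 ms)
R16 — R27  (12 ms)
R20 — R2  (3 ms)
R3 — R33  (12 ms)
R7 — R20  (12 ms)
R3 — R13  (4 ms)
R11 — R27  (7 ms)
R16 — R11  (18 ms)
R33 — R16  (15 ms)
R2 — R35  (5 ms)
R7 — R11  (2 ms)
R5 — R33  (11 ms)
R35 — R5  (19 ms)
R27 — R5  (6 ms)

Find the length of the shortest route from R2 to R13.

Candidate routes:
R2–R20–R27–R5–R3–R13: 3+3+6+22+4 = 38
R2–R35–R3–R13: 5+20+4 = 29
R2–R20–R35–R3–R13: 3+13+20+4 = 40
R2–R20–R27–R5–R33–R3–R13: 3+3+6+11+12+4 = 39
Cheapest is R2–R35–R3–R13 at 29 ms.

29 ms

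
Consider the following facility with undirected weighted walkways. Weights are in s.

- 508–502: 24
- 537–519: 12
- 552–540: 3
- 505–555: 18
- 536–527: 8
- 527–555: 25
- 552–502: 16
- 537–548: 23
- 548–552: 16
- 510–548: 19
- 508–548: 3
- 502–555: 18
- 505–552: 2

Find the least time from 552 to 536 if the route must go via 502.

67 s

Best 552 to 502: 552 → 502 costing 16
Best 502 to 536: 502 → 555 → 527 → 536 costing 51
Total via 502: 16 + 51 = 67 s.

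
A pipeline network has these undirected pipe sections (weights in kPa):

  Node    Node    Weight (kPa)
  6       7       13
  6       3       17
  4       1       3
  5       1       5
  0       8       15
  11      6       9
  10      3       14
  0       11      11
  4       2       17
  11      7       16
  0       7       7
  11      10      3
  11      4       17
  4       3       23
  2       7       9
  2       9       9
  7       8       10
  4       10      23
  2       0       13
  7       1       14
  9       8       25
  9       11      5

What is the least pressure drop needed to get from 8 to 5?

Compare a few routes:
8–0–7–1–5: 15+7+14+5 = 41
8–7–1–5: 10+14+5 = 29
Cheapest is 8–7–1–5 at 29 kPa.

29 kPa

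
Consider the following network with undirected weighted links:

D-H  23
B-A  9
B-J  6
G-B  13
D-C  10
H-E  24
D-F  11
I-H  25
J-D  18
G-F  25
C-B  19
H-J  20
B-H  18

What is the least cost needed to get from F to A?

44

Running Dijkstra from F:
F: 0
D: 11  (via F)
C: 21  (via D)
G: 25  (via F)
J: 29  (via D)
H: 34  (via D)
B: 35  (via J)
A: 44  (via B)
Shortest route: F–D–J–B–A = 44.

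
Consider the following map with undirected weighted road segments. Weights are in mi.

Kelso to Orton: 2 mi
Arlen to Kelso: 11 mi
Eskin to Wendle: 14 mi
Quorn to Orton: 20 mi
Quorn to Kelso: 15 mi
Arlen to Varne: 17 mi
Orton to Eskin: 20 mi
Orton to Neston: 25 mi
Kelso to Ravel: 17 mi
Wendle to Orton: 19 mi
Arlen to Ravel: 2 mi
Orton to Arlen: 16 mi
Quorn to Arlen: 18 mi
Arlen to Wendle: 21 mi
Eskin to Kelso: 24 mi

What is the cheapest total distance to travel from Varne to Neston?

55 mi

Shortest distances from Varne:
Varne: 0
Arlen: 17  (via Varne)
Ravel: 19  (via Arlen)
Kelso: 28  (via Arlen)
Orton: 30  (via Kelso)
Quorn: 35  (via Arlen)
Wendle: 38  (via Arlen)
Eskin: 50  (via Orton)
Neston: 55  (via Orton)
Shortest route: Varne–Arlen–Kelso–Orton–Neston = 55 mi.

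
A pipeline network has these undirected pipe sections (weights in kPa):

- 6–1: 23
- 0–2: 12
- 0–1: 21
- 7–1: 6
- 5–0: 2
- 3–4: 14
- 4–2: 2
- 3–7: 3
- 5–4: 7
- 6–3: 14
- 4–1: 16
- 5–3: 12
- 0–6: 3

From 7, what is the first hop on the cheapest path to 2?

3

Compare a few routes:
7 - 3 - 5 - 4 - 2: 3+12+7+2 = 24
7 - 1 - 4 - 2: 6+16+2 = 24
7 - 3 - 5 - 0 - 2: 3+12+2+12 = 29
7 - 3 - 4 - 2: 3+14+2 = 19
The minimum is 19 kPa via 7 - 3 - 4 - 2.
So from 7 the first move is to 3.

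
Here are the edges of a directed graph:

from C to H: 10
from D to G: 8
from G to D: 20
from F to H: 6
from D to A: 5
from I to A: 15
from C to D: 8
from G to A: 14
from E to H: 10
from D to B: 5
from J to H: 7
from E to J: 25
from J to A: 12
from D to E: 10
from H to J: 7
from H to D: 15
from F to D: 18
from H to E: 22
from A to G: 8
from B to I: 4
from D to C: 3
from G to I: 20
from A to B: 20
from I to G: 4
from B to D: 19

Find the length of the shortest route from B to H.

32

Compare a few routes:
B → D → C → H: 19+3+10 = 32
B → I → G → D → C → H: 4+4+20+3+10 = 41
B → D → E → H: 19+10+10 = 39
The minimum is 32 via B → D → C → H.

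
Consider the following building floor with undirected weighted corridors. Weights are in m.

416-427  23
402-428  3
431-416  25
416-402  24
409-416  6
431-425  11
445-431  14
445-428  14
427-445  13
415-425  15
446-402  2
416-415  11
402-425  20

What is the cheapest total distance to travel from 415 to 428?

Running Dijkstra from 415:
415: 0
416: 11  (via 415)
425: 15  (via 415)
409: 17  (via 416)
431: 26  (via 425)
427: 34  (via 416)
402: 35  (via 416)
446: 37  (via 402)
428: 38  (via 402)
Shortest route: 415–416–402–428 = 38 m.

38 m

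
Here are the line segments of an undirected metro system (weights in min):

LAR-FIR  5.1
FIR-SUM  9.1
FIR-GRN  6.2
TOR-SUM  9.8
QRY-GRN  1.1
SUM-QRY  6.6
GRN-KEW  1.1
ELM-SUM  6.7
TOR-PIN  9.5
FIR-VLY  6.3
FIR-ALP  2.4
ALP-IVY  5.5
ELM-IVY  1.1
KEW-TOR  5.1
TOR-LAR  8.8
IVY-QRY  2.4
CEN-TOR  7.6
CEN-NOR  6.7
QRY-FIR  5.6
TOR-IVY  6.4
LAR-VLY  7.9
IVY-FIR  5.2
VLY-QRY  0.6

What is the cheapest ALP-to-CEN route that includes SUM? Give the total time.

Shortest ALP→SUM: ALP–FIR–SUM = 11.5
Best SUM to CEN: SUM–TOR–CEN costing 17.4
Total via SUM: 11.5 + 17.4 = 28.9 min.

28.9 min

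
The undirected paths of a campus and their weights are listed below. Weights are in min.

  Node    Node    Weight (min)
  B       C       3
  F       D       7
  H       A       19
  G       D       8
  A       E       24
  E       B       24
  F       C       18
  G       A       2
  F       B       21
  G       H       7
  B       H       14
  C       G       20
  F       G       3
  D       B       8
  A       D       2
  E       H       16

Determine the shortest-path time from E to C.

Compare a few routes:
E–H–B–C: 16+14+3 = 33
E–B–C: 24+3 = 27
The minimum is 27 min via E–B–C.

27 min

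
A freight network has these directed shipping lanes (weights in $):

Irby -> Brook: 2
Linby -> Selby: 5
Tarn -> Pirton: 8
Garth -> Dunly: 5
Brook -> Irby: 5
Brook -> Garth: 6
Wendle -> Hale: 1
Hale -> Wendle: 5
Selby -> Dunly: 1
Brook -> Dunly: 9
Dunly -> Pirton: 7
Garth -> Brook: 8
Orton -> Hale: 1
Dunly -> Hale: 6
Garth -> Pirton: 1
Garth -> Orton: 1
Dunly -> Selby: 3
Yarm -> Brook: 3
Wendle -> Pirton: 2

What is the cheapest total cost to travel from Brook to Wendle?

$13

Candidate routes:
Brook → Garth → Orton → Hale → Wendle: 6+1+1+5 = 13
Brook → Garth → Dunly → Hale → Wendle: 6+5+6+5 = 22
Brook → Dunly → Hale → Wendle: 9+6+5 = 20
Cheapest is Brook → Garth → Orton → Hale → Wendle at $13.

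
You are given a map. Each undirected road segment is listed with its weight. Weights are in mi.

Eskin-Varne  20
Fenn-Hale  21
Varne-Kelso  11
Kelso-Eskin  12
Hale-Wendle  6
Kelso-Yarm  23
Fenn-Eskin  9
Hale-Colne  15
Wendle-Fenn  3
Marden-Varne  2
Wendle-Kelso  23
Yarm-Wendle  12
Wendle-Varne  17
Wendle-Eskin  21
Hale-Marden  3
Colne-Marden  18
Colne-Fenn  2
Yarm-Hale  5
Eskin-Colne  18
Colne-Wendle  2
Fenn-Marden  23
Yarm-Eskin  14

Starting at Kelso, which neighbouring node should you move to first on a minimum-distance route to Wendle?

Varne

Enumerating some paths:
Kelso–Varne–Marden–Hale–Wendle: 11+2+3+6 = 22
Kelso–Wendle: 23 = 23
Cheapest is Kelso–Varne–Marden–Hale–Wendle at 22 mi.
So from Kelso the first move is to Varne.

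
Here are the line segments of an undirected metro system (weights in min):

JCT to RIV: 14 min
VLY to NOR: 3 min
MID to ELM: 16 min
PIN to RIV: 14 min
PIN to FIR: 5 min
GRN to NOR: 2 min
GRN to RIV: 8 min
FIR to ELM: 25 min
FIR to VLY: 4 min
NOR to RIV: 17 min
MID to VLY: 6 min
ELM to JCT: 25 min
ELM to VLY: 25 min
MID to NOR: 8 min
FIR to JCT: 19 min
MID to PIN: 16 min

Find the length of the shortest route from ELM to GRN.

26 min

Running Dijkstra from ELM:
ELM: 0
MID: 16  (via ELM)
VLY: 22  (via MID)
NOR: 24  (via MID)
FIR: 25  (via ELM)
JCT: 25  (via ELM)
GRN: 26  (via NOR)
Shortest route: ELM–MID–NOR–GRN = 26 min.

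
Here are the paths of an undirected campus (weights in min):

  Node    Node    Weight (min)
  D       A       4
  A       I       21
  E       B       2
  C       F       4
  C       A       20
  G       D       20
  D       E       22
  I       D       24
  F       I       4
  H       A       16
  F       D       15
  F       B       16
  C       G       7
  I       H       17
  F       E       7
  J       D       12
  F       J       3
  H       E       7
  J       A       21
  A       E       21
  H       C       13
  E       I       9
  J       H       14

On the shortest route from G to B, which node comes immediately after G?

Compare a few routes:
G - C - F - I - E - B: 7+4+4+9+2 = 26
G - C - F - E - B: 7+4+7+2 = 20
The minimum is 20 min via G - C - F - E - B.
So from G the first move is to C.

C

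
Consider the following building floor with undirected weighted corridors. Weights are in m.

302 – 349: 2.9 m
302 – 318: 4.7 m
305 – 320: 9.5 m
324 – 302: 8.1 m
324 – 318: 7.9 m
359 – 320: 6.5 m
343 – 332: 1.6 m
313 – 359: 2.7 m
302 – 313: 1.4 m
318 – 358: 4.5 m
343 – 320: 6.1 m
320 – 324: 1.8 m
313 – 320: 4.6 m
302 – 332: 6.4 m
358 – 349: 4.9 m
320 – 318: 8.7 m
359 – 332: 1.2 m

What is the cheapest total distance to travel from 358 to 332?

13.1 m

Candidate routes:
358–318–302–313–359–332: 4.5+4.7+1.4+2.7+1.2 = 14.5
358–349–302–332: 4.9+2.9+6.4 = 14.2
358–349–302–313–359–332: 4.9+2.9+1.4+2.7+1.2 = 13.1
The minimum is 13.1 m via 358–349–302–313–359–332.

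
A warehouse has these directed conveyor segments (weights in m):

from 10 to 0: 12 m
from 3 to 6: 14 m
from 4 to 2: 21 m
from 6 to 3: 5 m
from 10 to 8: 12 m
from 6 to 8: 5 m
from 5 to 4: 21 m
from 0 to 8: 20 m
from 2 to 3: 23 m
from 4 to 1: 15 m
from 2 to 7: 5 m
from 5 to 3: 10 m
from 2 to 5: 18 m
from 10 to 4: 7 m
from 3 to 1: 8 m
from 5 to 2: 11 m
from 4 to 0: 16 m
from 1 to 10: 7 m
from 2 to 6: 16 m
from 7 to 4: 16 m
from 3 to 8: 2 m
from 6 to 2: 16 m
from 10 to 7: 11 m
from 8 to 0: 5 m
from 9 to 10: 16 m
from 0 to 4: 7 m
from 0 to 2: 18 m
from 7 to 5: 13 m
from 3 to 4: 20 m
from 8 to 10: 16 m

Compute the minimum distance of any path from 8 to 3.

Enumerating some paths:
8 → 0 → 2 → 3: 5+18+23 = 46
8 → 0 → 2 → 5 → 3: 5+18+18+10 = 51
8 → 10 → 7 → 5 → 3: 16+11+13+10 = 50
8 → 0 → 2 → 6 → 3: 5+18+16+5 = 44
Cheapest is 8 → 0 → 2 → 6 → 3 at 44 m.

44 m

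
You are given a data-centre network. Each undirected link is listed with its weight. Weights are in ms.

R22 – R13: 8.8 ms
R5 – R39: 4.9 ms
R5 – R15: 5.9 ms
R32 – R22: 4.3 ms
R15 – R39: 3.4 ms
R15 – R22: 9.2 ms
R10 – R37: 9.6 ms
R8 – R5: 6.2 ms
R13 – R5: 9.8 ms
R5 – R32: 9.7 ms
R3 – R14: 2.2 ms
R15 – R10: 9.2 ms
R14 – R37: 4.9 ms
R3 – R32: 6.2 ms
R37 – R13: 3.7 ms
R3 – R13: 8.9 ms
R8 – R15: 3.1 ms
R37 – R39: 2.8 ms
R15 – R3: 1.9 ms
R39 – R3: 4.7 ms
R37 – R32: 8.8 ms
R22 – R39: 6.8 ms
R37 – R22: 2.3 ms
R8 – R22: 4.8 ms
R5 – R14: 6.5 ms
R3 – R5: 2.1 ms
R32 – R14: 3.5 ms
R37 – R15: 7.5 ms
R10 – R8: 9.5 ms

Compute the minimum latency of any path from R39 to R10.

Running Dijkstra from R39:
R39: 0
R37: 2.8  (via R39)
R15: 3.4  (via R39)
R3: 4.7  (via R39)
R5: 4.9  (via R39)
R22: 5.1  (via R37)
R8: 6.5  (via R15)
R13: 6.5  (via R37)
R14: 6.9  (via R3)
R32: 9.4  (via R22)
R10: 12.4  (via R37)
Shortest route: R39 → R37 → R10 = 12.4 ms.

12.4 ms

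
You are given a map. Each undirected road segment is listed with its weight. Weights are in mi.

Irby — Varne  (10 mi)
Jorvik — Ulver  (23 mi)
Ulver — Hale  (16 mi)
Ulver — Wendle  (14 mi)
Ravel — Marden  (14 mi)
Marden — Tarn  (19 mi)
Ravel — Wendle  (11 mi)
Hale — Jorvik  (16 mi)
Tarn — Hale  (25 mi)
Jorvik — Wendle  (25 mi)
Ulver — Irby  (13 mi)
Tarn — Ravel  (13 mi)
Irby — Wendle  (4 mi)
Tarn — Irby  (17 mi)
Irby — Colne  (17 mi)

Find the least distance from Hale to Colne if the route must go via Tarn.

59 mi

Shortest Hale→Tarn: Hale → Tarn = 25
Best Tarn to Colne: Tarn → Irby → Colne costing 34
Total via Tarn: 25 + 34 = 59 mi.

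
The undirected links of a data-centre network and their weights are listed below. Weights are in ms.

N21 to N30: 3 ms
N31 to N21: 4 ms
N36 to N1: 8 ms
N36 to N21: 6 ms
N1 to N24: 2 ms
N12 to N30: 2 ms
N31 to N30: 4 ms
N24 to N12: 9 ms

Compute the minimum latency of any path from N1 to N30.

Settle nodes by increasing distance from N1:
N1: 0
N24: 2  (via N1)
N36: 8  (via N1)
N12: 11  (via N24)
N30: 13  (via N12)
Shortest route: N1 → N24 → N12 → N30 = 13 ms.

13 ms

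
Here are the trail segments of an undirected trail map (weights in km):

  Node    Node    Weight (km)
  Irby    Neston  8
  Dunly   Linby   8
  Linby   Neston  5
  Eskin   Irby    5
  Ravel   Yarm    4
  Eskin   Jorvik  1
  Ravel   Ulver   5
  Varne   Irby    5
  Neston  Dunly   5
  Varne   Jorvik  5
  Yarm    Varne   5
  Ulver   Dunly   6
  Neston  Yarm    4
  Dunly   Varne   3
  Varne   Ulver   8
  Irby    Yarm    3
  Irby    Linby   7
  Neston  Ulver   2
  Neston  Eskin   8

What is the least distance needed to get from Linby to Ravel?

Enumerating some paths:
Linby–Neston–Yarm–Ravel: 5+4+4 = 13
Linby–Irby–Yarm–Ravel: 7+3+4 = 14
Linby–Neston–Ulver–Ravel: 5+2+5 = 12
The minimum is 12 km via Linby–Neston–Ulver–Ravel.

12 km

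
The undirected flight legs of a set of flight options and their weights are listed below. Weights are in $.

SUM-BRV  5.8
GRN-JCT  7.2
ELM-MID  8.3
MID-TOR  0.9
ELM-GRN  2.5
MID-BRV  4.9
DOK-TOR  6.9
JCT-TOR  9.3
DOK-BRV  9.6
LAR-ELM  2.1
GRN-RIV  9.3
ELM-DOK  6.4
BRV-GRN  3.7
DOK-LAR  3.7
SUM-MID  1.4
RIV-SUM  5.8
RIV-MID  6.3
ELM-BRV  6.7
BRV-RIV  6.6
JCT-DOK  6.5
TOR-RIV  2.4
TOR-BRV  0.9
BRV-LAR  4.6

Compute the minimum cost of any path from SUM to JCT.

Compare a few routes:
SUM → MID → TOR → BRV → GRN → JCT: 1.4+0.9+0.9+3.7+7.2 = 14.1
SUM → MID → TOR → JCT: 1.4+0.9+9.3 = 11.6
SUM → MID → TOR → DOK → JCT: 1.4+0.9+6.9+6.5 = 15.7
SUM → BRV → TOR → JCT: 5.8+0.9+9.3 = 16
The minimum is $11.6 via SUM → MID → TOR → JCT.

$11.6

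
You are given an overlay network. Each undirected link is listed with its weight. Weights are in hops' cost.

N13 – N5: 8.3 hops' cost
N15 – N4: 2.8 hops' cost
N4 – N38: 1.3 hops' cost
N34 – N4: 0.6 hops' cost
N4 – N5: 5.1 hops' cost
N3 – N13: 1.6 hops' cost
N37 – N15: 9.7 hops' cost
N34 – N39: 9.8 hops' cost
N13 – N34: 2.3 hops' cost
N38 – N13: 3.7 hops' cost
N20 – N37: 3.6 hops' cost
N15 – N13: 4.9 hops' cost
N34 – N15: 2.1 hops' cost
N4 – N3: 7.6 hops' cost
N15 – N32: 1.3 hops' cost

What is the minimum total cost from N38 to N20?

17.3 hops' cost

Settle nodes by increasing distance from N38:
N38: 0
N4: 1.3  (via N38)
N34: 1.9  (via N4)
N13: 3.7  (via N38)
N15: 4  (via N34)
N32: 5.3  (via N15)
N3: 5.3  (via N13)
N5: 6.4  (via N4)
N39: 11.7  (via N34)
N37: 13.7  (via N15)
N20: 17.3  (via N37)
Shortest route: N38 → N4 → N34 → N15 → N37 → N20 = 17.3 hops' cost.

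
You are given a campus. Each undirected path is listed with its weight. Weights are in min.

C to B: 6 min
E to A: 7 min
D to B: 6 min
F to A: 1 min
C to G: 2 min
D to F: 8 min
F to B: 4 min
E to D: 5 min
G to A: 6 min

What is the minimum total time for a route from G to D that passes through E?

Shortest G→E: G → A → E = 13
Best E to D: E → D costing 5
Total via E: 13 + 5 = 18 min.

18 min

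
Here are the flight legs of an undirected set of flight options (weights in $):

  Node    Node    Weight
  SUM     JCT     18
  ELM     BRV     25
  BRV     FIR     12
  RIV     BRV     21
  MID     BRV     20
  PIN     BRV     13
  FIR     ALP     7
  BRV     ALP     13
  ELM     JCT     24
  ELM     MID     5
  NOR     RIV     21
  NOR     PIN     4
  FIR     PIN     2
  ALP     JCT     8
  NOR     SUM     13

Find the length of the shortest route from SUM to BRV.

Candidate routes:
SUM - JCT - ALP - BRV: 18+8+13 = 39
SUM - NOR - PIN - BRV: 13+4+13 = 30
SUM - NOR - PIN - FIR - BRV: 13+4+2+12 = 31
Cheapest is SUM - NOR - PIN - BRV at $30.

$30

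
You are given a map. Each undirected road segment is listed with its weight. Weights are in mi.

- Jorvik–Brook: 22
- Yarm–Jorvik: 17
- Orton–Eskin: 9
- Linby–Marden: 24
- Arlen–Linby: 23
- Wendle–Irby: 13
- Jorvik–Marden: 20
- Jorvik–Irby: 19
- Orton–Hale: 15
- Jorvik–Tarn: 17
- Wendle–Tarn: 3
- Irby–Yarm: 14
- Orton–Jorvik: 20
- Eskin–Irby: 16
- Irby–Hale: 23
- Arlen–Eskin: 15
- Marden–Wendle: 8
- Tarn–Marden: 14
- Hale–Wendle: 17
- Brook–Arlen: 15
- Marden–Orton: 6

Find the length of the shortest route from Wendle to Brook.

Candidate routes:
Wendle → Marden → Jorvik → Brook: 8+20+22 = 50
Wendle → Tarn → Jorvik → Brook: 3+17+22 = 42
Cheapest is Wendle → Tarn → Jorvik → Brook at 42 mi.

42 mi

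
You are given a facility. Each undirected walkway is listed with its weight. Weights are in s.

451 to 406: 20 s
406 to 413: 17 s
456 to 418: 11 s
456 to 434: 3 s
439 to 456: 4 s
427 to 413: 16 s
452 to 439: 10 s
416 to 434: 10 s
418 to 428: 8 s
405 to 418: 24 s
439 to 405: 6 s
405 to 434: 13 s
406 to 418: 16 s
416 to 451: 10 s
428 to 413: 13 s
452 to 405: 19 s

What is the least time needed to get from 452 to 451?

Settle nodes by increasing distance from 452:
452: 0
439: 10  (via 452)
456: 14  (via 439)
405: 16  (via 439)
434: 17  (via 456)
418: 25  (via 456)
416: 27  (via 434)
428: 33  (via 418)
451: 37  (via 416)
Shortest route: 452 → 439 → 456 → 434 → 416 → 451 = 37 s.

37 s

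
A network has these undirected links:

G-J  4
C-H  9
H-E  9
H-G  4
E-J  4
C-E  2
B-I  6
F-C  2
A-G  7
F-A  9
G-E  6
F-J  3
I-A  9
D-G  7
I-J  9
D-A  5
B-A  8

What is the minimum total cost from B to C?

Running Dijkstra from B:
B: 0
I: 6  (via B)
A: 8  (via B)
D: 13  (via A)
G: 15  (via A)
J: 15  (via I)
F: 17  (via A)
C: 19  (via F)
Shortest route: B–A–F–C = 19.

19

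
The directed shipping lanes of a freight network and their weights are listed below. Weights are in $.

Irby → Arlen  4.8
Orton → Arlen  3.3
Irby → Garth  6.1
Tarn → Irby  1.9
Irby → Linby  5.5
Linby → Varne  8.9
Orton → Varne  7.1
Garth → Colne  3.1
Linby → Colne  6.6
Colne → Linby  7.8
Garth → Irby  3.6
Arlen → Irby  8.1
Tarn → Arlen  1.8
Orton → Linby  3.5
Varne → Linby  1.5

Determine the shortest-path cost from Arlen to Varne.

$22.5

Candidate routes:
Arlen → Irby → Garth → Colne → Linby → Varne: 8.1+6.1+3.1+7.8+8.9 = 34
Arlen → Irby → Linby → Varne: 8.1+5.5+8.9 = 22.5
Cheapest is Arlen → Irby → Linby → Varne at $22.5.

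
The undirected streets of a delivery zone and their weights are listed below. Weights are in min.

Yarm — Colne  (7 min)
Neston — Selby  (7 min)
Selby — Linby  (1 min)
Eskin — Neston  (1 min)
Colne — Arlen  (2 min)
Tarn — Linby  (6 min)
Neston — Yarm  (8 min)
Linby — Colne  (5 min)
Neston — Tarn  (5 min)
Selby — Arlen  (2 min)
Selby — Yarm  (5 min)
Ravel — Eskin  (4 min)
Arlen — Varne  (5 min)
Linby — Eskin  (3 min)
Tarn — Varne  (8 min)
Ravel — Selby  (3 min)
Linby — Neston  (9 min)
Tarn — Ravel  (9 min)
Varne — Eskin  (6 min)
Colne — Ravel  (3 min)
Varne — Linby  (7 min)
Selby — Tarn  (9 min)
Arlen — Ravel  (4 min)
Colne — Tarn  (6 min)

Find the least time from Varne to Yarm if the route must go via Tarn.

20 min

Shortest Varne→Tarn: Varne–Tarn = 8
Best Tarn to Yarm: Tarn–Linby–Selby–Yarm costing 12
Total via Tarn: 8 + 12 = 20 min.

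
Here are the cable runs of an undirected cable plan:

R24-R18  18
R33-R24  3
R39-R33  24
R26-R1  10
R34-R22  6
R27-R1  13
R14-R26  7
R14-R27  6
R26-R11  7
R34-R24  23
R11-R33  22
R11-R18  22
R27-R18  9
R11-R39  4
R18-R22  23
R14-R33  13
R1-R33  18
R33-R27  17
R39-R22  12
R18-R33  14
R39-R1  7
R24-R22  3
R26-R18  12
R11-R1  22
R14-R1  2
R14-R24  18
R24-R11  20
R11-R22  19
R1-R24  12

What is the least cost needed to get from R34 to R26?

Enumerating some paths:
R34–R22–R39–R11–R26: 6+12+4+7 = 29
R34–R22–R24–R33–R14–R26: 6+3+3+13+7 = 32
R34–R22–R24–R1–R14–R26: 6+3+12+2+7 = 30
R34–R22–R24–R1–R26: 6+3+12+10 = 31
Cheapest is R34–R22–R39–R11–R26 at 29.

29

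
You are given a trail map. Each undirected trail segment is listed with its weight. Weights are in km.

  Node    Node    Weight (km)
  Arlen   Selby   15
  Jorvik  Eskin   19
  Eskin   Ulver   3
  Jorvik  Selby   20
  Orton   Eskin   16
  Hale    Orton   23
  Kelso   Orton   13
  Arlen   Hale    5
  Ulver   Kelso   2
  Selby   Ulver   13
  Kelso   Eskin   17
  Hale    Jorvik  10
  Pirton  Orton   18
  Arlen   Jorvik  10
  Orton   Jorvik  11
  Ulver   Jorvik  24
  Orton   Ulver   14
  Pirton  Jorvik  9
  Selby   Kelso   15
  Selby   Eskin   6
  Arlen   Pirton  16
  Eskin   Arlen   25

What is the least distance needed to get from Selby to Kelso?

11 km

Settle nodes by increasing distance from Selby:
Selby: 0
Eskin: 6  (via Selby)
Ulver: 9  (via Eskin)
Kelso: 11  (via Ulver)
Shortest route: Selby–Eskin–Ulver–Kelso = 11 km.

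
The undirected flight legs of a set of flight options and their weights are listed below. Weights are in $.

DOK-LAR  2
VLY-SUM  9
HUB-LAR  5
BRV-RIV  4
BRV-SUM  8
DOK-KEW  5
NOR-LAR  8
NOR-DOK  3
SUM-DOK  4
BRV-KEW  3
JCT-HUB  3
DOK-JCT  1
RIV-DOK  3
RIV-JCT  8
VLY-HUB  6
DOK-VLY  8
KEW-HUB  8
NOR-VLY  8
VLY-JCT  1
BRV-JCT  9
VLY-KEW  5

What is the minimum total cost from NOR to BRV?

Candidate routes:
NOR - DOK - KEW - BRV: 3+5+3 = 11
NOR - DOK - RIV - BRV: 3+3+4 = 10
NOR - DOK - JCT - BRV: 3+1+9 = 13
Cheapest is NOR - DOK - RIV - BRV at $10.

$10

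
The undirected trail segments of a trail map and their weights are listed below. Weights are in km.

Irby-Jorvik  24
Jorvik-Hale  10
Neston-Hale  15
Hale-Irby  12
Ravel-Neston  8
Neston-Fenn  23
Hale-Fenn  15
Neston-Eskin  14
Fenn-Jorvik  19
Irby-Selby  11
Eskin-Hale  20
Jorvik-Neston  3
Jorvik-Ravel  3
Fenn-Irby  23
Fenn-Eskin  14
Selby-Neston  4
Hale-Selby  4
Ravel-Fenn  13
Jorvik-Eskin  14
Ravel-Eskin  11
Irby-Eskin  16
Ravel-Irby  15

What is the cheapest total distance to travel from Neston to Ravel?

6 km

Shortest distances from Neston:
Neston: 0
Jorvik: 3  (via Neston)
Selby: 4  (via Neston)
Ravel: 6  (via Jorvik)
Shortest route: Neston–Jorvik–Ravel = 6 km.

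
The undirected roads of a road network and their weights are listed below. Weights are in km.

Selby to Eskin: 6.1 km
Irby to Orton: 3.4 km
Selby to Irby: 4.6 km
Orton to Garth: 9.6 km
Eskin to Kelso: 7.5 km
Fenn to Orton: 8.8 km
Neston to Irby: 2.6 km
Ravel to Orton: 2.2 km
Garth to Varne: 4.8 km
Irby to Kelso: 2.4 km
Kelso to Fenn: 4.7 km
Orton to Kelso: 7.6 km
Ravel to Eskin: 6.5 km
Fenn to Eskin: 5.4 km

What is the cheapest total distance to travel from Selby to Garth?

Compare a few routes:
Selby - Irby - Orton - Garth: 4.6+3.4+9.6 = 17.6
Selby - Irby - Kelso - Orton - Garth: 4.6+2.4+7.6+9.6 = 24.2
The minimum is 17.6 km via Selby - Irby - Orton - Garth.

17.6 km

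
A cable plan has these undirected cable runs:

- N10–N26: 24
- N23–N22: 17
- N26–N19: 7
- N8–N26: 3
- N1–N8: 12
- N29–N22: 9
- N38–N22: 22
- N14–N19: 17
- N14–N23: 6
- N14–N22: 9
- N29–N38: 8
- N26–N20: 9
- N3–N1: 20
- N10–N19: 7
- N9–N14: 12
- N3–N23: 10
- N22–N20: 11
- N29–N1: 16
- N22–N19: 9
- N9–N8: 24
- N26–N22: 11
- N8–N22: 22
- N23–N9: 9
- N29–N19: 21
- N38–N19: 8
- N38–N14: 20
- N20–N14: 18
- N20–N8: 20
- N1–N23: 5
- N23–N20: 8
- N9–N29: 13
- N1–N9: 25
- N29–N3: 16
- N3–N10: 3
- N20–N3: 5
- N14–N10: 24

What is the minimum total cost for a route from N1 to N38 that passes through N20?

36

Best N1 to N20: N1–N23–N20 costing 13
Shortest N20→N38: N20–N3–N10–N19–N38 = 23
Total via N20: 13 + 23 = 36.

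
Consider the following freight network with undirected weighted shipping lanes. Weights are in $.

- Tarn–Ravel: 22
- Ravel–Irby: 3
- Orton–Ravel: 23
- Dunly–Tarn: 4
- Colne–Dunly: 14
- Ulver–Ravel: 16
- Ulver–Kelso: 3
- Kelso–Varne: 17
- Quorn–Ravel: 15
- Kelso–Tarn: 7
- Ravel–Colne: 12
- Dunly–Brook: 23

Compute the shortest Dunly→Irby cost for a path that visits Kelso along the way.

Best Dunly to Kelso: Dunly–Tarn–Kelso costing 11
Shortest Kelso→Irby: Kelso–Ulver–Ravel–Irby = 22
Total via Kelso: 11 + 22 = $33.

$33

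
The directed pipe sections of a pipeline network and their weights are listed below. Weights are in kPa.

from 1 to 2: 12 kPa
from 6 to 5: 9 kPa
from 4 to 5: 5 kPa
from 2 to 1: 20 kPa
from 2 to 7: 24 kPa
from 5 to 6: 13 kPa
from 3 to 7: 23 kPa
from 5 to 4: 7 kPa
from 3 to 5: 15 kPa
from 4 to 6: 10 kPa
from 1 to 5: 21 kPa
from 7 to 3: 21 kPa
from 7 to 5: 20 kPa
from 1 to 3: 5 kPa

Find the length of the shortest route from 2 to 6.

53 kPa

Shortest distances from 2:
2: 0
1: 20  (via 2)
7: 24  (via 2)
3: 25  (via 1)
5: 40  (via 3)
4: 47  (via 5)
6: 53  (via 5)
Shortest route: 2–1–3–5–6 = 53 kPa.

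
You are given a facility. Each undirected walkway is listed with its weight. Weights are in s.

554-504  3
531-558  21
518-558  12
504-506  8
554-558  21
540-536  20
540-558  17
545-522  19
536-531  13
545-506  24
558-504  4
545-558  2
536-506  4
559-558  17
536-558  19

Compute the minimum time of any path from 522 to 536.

Shortest distances from 522:
522: 0
545: 19  (via 522)
558: 21  (via 545)
504: 25  (via 558)
554: 28  (via 504)
506: 33  (via 504)
518: 33  (via 558)
536: 37  (via 506)
Shortest route: 522–545–558–504–506–536 = 37 s.

37 s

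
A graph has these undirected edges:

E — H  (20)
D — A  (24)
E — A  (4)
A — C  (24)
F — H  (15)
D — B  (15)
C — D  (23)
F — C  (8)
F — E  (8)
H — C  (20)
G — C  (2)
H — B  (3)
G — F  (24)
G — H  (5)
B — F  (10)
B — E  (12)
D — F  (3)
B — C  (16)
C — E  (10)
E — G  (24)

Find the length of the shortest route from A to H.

19

Compare a few routes:
A → E → F → B → H: 4+8+10+3 = 25
A → E → C → G → H: 4+10+2+5 = 21
A → E → B → H: 4+12+3 = 19
A → E → H: 4+20 = 24
Cheapest is A → E → B → H at 19.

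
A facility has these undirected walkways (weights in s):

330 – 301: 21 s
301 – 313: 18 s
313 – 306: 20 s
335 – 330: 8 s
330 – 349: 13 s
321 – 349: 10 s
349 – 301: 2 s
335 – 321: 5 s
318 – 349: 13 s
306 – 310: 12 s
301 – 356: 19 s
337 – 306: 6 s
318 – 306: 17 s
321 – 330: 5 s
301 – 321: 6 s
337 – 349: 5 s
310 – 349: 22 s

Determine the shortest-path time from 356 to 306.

32 s

Candidate routes:
356–301–321–349–337–306: 19+6+10+5+6 = 46
356–301–349–318–306: 19+2+13+17 = 51
356–301–349–337–306: 19+2+5+6 = 32
356–301–321–330–349–337–306: 19+6+5+13+5+6 = 54
Cheapest is 356–301–349–337–306 at 32 s.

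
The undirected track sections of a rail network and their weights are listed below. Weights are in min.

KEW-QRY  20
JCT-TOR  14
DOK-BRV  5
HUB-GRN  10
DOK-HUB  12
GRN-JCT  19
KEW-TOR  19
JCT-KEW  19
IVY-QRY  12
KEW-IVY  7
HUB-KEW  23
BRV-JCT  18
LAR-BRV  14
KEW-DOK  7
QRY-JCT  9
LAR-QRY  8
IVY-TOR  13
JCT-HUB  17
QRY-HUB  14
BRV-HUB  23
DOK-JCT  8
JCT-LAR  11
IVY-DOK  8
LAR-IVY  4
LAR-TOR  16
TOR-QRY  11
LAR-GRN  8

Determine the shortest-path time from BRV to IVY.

13 min

Enumerating some paths:
BRV → DOK → IVY: 5+8 = 13
BRV → LAR → IVY: 14+4 = 18
BRV → DOK → KEW → IVY: 5+7+7 = 19
Cheapest is BRV → DOK → IVY at 13 min.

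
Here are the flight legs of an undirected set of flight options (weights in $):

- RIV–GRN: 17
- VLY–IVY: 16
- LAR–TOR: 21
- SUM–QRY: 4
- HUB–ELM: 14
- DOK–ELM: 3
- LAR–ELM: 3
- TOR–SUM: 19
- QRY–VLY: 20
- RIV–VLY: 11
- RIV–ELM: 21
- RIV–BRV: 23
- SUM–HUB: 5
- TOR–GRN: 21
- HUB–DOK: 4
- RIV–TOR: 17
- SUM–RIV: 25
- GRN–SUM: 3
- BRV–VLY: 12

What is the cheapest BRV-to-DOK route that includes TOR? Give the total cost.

$67

Best BRV to TOR: BRV → RIV → TOR costing 40
Shortest TOR→DOK: TOR → LAR → ELM → DOK = 27
Total via TOR: 40 + 27 = $67.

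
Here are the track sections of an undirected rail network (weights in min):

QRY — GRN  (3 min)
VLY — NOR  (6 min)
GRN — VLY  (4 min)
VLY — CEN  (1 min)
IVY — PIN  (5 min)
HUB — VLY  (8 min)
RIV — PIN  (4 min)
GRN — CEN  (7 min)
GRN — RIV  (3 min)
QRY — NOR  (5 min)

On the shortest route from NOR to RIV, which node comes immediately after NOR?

QRY

Candidate routes:
NOR - QRY - GRN - RIV: 5+3+3 = 11
NOR - VLY - GRN - RIV: 6+4+3 = 13
Cheapest is NOR - QRY - GRN - RIV at 11 min.
So from NOR the first move is to QRY.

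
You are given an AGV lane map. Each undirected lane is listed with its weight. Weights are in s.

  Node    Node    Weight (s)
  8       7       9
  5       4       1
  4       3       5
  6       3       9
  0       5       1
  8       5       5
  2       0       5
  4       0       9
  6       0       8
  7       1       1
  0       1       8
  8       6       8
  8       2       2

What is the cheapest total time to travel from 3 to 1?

15 s

Shortest distances from 3:
3: 0
4: 5  (via 3)
5: 6  (via 4)
0: 7  (via 5)
6: 9  (via 3)
8: 11  (via 5)
2: 12  (via 0)
1: 15  (via 0)
Shortest route: 3–4–5–0–1 = 15 s.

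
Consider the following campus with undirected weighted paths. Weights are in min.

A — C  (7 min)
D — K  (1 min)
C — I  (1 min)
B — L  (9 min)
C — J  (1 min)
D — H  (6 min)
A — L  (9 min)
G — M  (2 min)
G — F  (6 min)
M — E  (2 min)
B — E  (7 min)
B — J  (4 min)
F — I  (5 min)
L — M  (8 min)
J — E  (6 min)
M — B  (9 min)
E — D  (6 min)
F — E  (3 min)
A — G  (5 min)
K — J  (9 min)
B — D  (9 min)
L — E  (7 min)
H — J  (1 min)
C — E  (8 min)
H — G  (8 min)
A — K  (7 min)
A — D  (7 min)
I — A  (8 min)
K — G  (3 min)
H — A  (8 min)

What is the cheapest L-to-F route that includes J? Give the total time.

20 min

Shortest L→J: L → E → J = 13
Best J to F: J → C → I → F costing 7
Total via J: 13 + 7 = 20 min.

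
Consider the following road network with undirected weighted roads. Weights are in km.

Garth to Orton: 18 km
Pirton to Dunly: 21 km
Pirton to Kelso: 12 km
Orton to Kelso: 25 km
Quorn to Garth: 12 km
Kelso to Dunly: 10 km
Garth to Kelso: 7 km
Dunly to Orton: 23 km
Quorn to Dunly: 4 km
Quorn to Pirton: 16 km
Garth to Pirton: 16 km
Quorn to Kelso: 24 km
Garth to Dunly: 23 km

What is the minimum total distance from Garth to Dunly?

16 km

Settle nodes by increasing distance from Garth:
Garth: 0
Kelso: 7  (via Garth)
Quorn: 12  (via Garth)
Dunly: 16  (via Quorn)
Shortest route: Garth → Quorn → Dunly = 16 km.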